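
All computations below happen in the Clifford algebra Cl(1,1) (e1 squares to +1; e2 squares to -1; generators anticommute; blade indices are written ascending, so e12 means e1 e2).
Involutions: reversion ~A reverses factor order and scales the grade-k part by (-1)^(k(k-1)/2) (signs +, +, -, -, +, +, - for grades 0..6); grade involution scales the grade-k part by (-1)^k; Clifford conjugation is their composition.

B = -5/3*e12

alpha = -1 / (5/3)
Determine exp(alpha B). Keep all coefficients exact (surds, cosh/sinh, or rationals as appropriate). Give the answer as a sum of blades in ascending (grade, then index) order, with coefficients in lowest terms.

B^2 = (-5/3)^2*(e12)^2 = 25/9*(+1) = 25/9 (a basis 2-blade squares to minus the product of its generators' squares).
B^2 = 25/9 — hyperbolic case — the even/odd split gives cosh and sinh: l = 5/3, alpha*l = -1, so exp(alpha B) = cosh(-1) + (sinh(-1)/(5/3))*B = cosh(1) + (-3*sinh(1)/5)*B.
Answer: cosh(1) + sinh(1)*e12


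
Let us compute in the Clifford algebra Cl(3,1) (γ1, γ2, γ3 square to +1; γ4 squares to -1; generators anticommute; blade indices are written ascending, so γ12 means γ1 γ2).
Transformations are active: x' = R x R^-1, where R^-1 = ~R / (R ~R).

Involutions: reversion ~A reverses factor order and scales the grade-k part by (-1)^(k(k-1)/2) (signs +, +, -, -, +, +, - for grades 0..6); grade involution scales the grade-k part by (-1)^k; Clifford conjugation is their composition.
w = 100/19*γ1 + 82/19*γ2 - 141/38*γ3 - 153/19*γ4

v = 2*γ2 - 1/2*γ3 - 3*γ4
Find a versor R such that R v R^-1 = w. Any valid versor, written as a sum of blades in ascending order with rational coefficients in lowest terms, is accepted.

Why this works: both vectors square to -19/4, so q(v) = q(w) and R = v + w = 100/19*γ1 + 120/19*γ2 - 80/19*γ3 - 210/19*γ4 carries v to w — its own direction survives, the complement (v - w)/2 flips.
Answer: 100/19*γ1 + 120/19*γ2 - 80/19*γ3 - 210/19*γ4


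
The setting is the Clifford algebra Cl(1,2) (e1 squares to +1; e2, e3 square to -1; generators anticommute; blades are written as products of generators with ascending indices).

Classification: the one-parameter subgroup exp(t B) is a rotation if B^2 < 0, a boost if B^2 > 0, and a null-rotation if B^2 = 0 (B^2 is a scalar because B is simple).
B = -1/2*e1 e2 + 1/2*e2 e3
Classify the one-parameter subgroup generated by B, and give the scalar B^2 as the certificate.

B^2 term by term: the squares give (-1/2)^2*(e1 e2)^2 + (1/2)^2*(e2 e3)^2 = 1/4*(+1) + 1/4*(-1) = 0 (each basis 2-blade squares to minus the product of its generators' squares); cross terms between blades sharing an index anticommute and cancel. So B^2 = 0.
Answer: null-rotation, certificate B^2 = 0. Check the certificate: B^2 = 0, and that sign is decisive whatever form B takes.


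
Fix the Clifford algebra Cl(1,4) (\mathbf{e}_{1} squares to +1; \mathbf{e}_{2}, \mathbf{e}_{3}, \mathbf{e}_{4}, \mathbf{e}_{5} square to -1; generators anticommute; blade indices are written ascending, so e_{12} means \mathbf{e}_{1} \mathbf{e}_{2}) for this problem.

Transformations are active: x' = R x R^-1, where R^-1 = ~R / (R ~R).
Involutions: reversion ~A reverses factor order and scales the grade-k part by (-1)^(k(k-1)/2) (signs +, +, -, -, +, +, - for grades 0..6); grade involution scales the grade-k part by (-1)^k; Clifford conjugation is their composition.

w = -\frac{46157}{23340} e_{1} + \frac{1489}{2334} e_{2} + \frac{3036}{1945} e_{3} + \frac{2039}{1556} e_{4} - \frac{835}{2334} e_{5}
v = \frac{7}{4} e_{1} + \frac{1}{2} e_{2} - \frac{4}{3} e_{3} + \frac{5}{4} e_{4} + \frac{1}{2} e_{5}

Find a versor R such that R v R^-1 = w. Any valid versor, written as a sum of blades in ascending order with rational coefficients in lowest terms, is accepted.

Key observation: q(v) = q(w) = -\frac{7}{9} (sandwiches preserve the norm), so R = v + w = -\frac{1328}{5835} e_{1} + \frac{1328}{1167} e_{2} + \frac{1328}{5835} e_{3} + \frac{996}{389} e_{4} + \frac{166}{1167} e_{5} works whenever it is invertible — the component of v along it is kept and (v - w)/2 reverses, sending v to w.
Answer: -\frac{1328}{5835} e_{1} + \frac{1328}{1167} e_{2} + \frac{1328}{5835} e_{3} + \frac{996}{389} e_{4} + \frac{166}{1167} e_{5}


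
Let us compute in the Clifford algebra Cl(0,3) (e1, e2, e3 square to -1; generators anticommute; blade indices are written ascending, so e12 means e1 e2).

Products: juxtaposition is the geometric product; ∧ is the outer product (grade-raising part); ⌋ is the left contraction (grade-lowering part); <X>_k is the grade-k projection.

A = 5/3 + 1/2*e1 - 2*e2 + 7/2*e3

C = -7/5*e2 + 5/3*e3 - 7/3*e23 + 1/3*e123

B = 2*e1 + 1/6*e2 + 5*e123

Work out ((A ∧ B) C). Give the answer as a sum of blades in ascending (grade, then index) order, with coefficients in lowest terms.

step 1: 10/3*e1 + 5/18*e2 + 49/12*e12 - 7*e13 - 7/12*e23 + 25/3*e123
step 2: 65/36 + 1666/45*e1 - 49/36*e2 + 14/135*e3 - 20/9*e12 + 379/108*e13 - 35/54*e23 - 1939/180*e123
Answer: 65/36 + 1666/45*e1 - 49/36*e2 + 14/135*e3 - 20/9*e12 + 379/108*e13 - 35/54*e23 - 1939/180*e123


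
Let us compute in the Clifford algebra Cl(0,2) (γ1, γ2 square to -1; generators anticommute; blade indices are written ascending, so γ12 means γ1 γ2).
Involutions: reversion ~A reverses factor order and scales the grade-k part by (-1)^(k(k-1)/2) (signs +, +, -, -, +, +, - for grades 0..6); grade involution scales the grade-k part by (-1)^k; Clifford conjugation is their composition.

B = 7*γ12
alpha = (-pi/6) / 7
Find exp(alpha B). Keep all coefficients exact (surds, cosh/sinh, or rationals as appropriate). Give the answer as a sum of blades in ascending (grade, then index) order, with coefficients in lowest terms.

B^2 = (7)^2*(γ12)^2 = 49*(-1) = -49 (a basis 2-blade squares to minus the product of its generators' squares).
B^2 = -49 — since the square is negative, the closed form is circular: l = 7, alpha*l = -pi/6, so exp(alpha B) = cos(-pi/6) + (sin(-pi/6)/7)*B = sqrt(3)/2 + (-1/14)*B.
Answer: sqrt(3)/2 - 1/2*γ12


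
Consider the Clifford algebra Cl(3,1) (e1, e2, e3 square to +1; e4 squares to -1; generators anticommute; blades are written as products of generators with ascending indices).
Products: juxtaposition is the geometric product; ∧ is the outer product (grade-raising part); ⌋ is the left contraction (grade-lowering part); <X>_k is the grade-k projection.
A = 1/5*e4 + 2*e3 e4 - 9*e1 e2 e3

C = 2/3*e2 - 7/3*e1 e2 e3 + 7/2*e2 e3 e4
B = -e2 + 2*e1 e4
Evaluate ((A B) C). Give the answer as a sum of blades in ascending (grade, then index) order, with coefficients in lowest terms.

step 1: 2/5*e1 - 13*e1 e3 + 1/5*e2 e4 - 20*e2 e3 e4
step 2: -70 + 91/3*e2 - 7/10*e3 - 2/15*e4 + 4/15*e1 e2 + 140/3*e1 e4 - 14/15*e2 e3 - 40/3*e3 e4 + 26/3*e1 e2 e3 + 91/2*e1 e2 e4 - 7/15*e1 e3 e4 + 7/5*e1 e2 e3 e4
Answer: -70 + 91/3*e2 - 7/10*e3 - 2/15*e4 + 4/15*e1 e2 + 140/3*e1 e4 - 14/15*e2 e3 - 40/3*e3 e4 + 26/3*e1 e2 e3 + 91/2*e1 e2 e4 - 7/15*e1 e3 e4 + 7/5*e1 e2 e3 e4


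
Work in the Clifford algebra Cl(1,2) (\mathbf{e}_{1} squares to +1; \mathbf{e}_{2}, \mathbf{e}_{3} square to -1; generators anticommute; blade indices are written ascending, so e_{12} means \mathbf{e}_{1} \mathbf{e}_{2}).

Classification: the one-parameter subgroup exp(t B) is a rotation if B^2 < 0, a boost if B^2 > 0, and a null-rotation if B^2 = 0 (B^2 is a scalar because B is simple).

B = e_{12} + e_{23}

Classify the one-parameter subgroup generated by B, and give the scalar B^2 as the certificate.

B^2 term by term: the squares give (1)^2*(e_{12})^2 + (1)^2*(e_{23})^2 = 1*(+1) + 1*(-1) = 0 (each basis 2-blade squares to minus the product of its generators' squares); cross terms between blades sharing an index anticommute and cancel. So B^2 = 0.
Answer: null-rotation, certificate B^2 = 0. One invariant decides it: the square 0 survives every conjugation, and its sign is exactly the classification.


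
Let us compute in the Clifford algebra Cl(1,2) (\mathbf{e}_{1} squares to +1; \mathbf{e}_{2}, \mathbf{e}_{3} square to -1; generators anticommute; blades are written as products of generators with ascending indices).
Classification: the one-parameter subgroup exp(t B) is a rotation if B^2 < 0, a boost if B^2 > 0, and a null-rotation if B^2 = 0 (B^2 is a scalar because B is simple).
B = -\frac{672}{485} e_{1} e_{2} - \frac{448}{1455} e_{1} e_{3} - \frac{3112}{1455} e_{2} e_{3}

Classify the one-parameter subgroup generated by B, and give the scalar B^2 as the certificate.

B^2 term by term: the squares give (-\frac{672}{485})^2*(e_{1} e_{2})^2 + (-\frac{448}{1455})^2*(e_{1} e_{3})^2 + (-\frac{3112}{1455})^2*(e_{2} e_{3})^2 = \frac{451584}{235225}*(+1) + \frac{200704}{2117025}*(+1) + \frac{9684544}{2117025}*(-1) = -\frac{64}{25} (each basis 2-blade squares to minus the product of its generators' squares); cross terms between blades sharing an index anticommute and cancel. So B^2 = -\frac{64}{25}.
Answer: rotation, certificate B^2 = -\frac{64}{25}. Check the certificate: B^2 = -\frac{64}{25}, and that sign is decisive whatever form B takes.


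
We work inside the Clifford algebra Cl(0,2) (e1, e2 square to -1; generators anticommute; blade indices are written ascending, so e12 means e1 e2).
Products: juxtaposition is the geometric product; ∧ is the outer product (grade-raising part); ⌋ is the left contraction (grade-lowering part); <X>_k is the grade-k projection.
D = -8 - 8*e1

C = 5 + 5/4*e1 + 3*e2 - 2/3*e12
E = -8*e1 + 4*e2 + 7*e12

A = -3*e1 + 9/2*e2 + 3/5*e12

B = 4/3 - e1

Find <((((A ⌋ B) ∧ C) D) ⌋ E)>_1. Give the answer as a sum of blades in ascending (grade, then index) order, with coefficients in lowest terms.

step 1: -3
step 2: -15 - 15/4*e1 - 9*e2 + 2*e12
step 3: 90 + 150*e1 + 56*e2 - 88*e12
step 4: 1592 - 328*e1 - 690*e2 + 630*e12
step 5: -328*e1 - 690*e2
Answer: -328*e1 - 690*e2


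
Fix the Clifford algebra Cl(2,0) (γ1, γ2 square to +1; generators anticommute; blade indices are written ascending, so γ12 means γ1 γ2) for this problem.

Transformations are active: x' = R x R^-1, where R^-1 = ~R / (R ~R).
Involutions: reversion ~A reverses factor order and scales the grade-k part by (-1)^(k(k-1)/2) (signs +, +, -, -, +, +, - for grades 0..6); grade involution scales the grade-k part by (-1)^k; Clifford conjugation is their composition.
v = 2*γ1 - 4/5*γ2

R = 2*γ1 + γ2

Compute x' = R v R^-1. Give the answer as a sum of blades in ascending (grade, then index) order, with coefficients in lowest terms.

~R = 2*γ1 + γ2, and R ~R = 5, so R^-1 = ~R / (5).
R v = 16/5 - 18/5*γ12
Answer: 14/25*γ1 + 52/25*γ2


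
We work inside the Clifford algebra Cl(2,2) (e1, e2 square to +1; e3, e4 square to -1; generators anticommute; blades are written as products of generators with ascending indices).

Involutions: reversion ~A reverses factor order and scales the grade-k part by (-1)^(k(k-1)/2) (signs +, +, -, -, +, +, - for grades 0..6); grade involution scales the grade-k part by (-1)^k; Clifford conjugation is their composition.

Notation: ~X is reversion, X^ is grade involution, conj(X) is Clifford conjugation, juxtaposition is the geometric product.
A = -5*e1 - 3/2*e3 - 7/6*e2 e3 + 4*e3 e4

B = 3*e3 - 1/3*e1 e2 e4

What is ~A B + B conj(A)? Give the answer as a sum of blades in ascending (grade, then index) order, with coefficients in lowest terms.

first term: 9/2 - 7/2*e2 - 12*e4 - 15*e1 e3 + 5/3*e2 e4 - 4/3*e1 e2 e3 + 7/18*e1 e3 e4 + 1/2*e1 e2 e3 e4
second term: -9/2 + 7/2*e2 + 12*e4 - 15*e1 e3 - 5/3*e2 e4 + 4/3*e1 e2 e3 - 7/18*e1 e3 e4 + 1/2*e1 e2 e3 e4
Answer: -30*e1 e3 + e1 e2 e3 e4


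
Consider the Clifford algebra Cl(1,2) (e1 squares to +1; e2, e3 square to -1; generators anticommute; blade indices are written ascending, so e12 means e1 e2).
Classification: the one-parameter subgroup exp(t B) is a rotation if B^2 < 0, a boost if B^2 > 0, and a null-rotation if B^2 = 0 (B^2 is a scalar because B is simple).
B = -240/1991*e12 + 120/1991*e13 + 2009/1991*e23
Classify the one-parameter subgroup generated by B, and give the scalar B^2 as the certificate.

B^2 term by term: the squares give (-240/1991)^2*(e12)^2 + (120/1991)^2*(e13)^2 + (2009/1991)^2*(e23)^2 = 57600/3964081*(+1) + 14400/3964081*(+1) + 4036081/3964081*(-1) = -1 (each basis 2-blade squares to minus the product of its generators' squares); cross terms between blades sharing an index anticommute and cancel. So B^2 = -1.
Answer: rotation, certificate B^2 = -1. Check the certificate: B^2 = -1, and that sign is decisive whatever form B takes.


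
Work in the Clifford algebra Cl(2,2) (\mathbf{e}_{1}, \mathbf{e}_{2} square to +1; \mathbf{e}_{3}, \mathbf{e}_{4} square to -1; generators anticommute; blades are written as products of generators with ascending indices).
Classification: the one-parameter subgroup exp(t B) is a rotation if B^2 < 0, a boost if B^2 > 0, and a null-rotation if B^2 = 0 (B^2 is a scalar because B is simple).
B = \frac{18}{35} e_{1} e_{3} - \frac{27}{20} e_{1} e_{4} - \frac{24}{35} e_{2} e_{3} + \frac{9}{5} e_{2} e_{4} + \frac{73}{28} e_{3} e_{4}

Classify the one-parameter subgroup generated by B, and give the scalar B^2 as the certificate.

B^2 term by term: the squares give (\frac{18}{35})^2*(e_{1} e_{3})^2 + (-\frac{27}{20})^2*(e_{1} e_{4})^2 + (-\frac{24}{35})^2*(e_{2} e_{3})^2 + (\frac{9}{5})^2*(e_{2} e_{4})^2 + (\frac{73}{28})^2*(e_{3} e_{4})^2 = \frac{324}{1225}*(+1) + \frac{729}{400}*(+1) + \frac{576}{1225}*(+1) + \frac{81}{25}*(+1) + \frac{5329}{784}*(-1) = -1 (each basis 2-blade squares to minus the product of its generators' squares); cross terms between blades sharing an index anticommute and cancel; the commuting (index-disjoint) pairs give grade-4 terms 2*c*c'*(blade product), which cancel blade by blade — e_{1} e_{2} e_{3} e_{4}: -\frac{324}{175} + \frac{324}{175} = 0 — confirming B is simple. So B^2 = -1.
Answer: rotation, certificate B^2 = -1. The scalar -1 is the complete invariant here: its sign names the subgroup type.


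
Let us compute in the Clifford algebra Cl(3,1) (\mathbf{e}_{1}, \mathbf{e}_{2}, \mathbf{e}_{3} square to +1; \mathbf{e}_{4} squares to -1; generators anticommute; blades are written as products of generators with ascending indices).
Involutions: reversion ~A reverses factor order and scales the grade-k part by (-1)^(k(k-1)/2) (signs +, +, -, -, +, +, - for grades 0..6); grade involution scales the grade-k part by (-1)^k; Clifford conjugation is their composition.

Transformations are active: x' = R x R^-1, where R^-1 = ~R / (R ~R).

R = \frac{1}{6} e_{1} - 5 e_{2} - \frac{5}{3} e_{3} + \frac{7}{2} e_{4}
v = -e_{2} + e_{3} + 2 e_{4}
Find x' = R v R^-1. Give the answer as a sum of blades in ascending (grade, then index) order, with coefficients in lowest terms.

~R = \frac{1}{6} e_{1} - 5 e_{2} - \frac{5}{3} e_{3} + \frac{7}{2} e_{4}, and R ~R = \frac{140}{9}, so R^-1 = ~R / (\frac{140}{9}).
R v = -\frac{11}{3} - \frac{1}{6} e_{1} e_{2} + \frac{1}{6} e_{1} e_{3} + \frac{1}{3} e_{1} e_{4} - \frac{20}{3} e_{2} e_{3} - \frac{13}{2} e_{2} e_{4} - \frac{41}{6} e_{3} e_{4}
Answer: -\frac{11}{140} e_{1} + \frac{47}{14} e_{2} - \frac{3}{14} e_{3} - \frac{73}{20} e_{4}


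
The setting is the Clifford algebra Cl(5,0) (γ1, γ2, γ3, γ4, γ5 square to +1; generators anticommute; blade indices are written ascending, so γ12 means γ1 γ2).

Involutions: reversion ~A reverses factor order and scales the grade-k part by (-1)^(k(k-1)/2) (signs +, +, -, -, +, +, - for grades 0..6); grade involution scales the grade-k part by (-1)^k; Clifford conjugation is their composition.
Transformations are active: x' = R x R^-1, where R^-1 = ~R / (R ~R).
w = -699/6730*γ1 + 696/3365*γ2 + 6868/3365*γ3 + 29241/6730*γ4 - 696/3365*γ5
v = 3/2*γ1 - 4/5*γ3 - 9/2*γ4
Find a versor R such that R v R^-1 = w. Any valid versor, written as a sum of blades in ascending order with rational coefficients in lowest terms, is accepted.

Key observation: q(v) = q(w) = 1157/50 (sandwiches preserve the norm), so R = v + w = 4698/3365*γ1 + 696/3365*γ2 + 4176/3365*γ3 - 522/3365*γ4 - 696/3365*γ5 works whenever it is invertible — the component of v along it is kept and (v - w)/2 reverses, sending v to w.
Answer: 4698/3365*γ1 + 696/3365*γ2 + 4176/3365*γ3 - 522/3365*γ4 - 696/3365*γ5


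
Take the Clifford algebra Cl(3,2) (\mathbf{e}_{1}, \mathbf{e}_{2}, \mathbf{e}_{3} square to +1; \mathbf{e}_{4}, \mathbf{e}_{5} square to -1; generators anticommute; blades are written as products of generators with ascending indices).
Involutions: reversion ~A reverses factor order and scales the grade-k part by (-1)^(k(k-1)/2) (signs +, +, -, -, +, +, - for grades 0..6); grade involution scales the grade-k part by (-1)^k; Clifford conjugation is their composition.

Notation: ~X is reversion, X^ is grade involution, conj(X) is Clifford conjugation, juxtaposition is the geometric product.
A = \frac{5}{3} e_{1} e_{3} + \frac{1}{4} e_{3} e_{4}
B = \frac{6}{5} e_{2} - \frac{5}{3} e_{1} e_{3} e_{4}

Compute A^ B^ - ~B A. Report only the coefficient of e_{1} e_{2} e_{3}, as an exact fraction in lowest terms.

first term: \frac{5}{12} e_{1} - \frac{25}{9} e_{4} + 2 e_{1} e_{2} e_{3} - \frac{3}{10} e_{2} e_{3} e_{4}
second term: \frac{5}{12} e_{1} - \frac{25}{9} e_{4} - 2 e_{1} e_{2} e_{3} + \frac{3}{10} e_{2} e_{3} e_{4}
Answer: 4


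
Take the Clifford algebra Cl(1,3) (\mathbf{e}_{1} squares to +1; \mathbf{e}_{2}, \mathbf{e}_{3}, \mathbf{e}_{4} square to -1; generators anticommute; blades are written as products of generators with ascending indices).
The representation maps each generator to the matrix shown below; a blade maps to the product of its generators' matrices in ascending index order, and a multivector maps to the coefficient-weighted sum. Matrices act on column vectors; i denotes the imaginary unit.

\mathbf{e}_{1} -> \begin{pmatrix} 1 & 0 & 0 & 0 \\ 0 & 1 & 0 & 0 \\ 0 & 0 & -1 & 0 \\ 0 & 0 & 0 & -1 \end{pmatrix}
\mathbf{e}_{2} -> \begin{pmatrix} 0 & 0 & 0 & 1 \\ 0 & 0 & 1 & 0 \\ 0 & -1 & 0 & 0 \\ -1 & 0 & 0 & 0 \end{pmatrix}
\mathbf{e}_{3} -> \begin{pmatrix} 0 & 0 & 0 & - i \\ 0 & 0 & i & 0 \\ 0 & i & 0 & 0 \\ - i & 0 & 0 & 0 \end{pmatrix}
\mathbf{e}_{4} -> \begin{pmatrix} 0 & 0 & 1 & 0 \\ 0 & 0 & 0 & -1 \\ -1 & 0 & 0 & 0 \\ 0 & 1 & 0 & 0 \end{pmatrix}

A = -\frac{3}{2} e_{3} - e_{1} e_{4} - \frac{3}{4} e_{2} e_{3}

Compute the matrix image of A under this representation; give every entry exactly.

Bivector images (products of the table entries): rho(e_{1} e_{4}) = rho(\mathbf{e}_{1})rho(\mathbf{e}_{4}) = \begin{pmatrix} 0 & 0 & 1 & 0 \\ 0 & 0 & 0 & -1 \\ 1 & 0 & 0 & 0 \\ 0 & -1 & 0 & 0 \end{pmatrix}; rho(e_{2} e_{3}) = rho(\mathbf{e}_{2})rho(\mathbf{e}_{3}) = \begin{pmatrix} - i & 0 & 0 & 0 \\ 0 & i & 0 & 0 \\ 0 & 0 & - i & 0 \\ 0 & 0 & 0 & i \end{pmatrix}.
M = (-\frac{3}{2})*rho(e_{3}) + (-1)*rho(e_{1} e_{4}) + (-\frac{3}{4})*rho(e_{2} e_{3}), summed entrywise:
Answer: \begin{pmatrix} \frac{3 i}{4} & 0 & -1 & \frac{3 i}{2} \\ 0 & - \frac{3 i}{4} & - \frac{3 i}{2} & 1 \\ -1 & - \frac{3 i}{2} & \frac{3 i}{4} & 0 \\ \frac{3 i}{2} & 1 & 0 & - \frac{3 i}{4} \end{pmatrix}


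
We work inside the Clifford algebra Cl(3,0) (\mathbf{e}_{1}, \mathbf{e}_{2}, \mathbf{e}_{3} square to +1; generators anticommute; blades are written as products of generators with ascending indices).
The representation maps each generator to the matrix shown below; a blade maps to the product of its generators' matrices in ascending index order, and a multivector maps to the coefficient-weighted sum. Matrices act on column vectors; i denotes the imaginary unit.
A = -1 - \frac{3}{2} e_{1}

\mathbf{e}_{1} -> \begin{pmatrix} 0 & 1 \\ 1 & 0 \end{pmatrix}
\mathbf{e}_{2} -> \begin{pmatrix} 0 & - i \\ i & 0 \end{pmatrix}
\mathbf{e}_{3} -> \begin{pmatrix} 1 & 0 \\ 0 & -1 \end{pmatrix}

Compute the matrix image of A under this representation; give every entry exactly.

M = (-1)*1 + (-\frac{3}{2})*rho(e_{1}), summed entrywise (1 is the identity matrix):
Answer: \begin{pmatrix} -1 & - \frac{3}{2} \\ - \frac{3}{2} & -1 \end{pmatrix}


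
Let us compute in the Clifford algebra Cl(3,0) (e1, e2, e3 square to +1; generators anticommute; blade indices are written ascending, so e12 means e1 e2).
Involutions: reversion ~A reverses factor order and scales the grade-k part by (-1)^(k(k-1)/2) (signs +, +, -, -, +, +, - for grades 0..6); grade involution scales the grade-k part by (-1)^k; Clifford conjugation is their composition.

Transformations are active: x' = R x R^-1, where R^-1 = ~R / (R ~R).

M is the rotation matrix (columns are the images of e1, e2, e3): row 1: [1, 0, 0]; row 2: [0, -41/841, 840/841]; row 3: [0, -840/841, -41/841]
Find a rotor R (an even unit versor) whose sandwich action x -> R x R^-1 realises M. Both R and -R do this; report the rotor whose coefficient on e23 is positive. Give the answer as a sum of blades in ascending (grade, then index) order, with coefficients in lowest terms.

Method: write R = a + b12*e12 + b13*e13 + b23*e23 with a^2 + b12^2 + b13^2 + b23^2 = 1 (so R^-1 = ~R). Expanding the columns R e_j ~R gives tr M = 4a^2 - 1 and, from the antisymmetric part, M21 - M12 = -4a*b12, M13 - M31 = 4a*b13, M32 - M23 = -4a*b23.
Here tr M = 759/841, so a^2 = (1 + tr M)/4 = 400/841 and a = ±20/29. Taking a = 20/29: M21 - M12 = 0, M13 - M31 = 0, M32 - M23 = -1680/841, giving b12 = 0, b13 = 0, b23 = 21/29, i.e. R = 20/29 + 21/29*e23.
Its e23 coefficient is already positive.
Answer: 20/29 + 21/29*e23. Recall the cover is two-to-one: with M of trace 759/841, both preimages act alike, and the stated e23 sign chooses the sheet.


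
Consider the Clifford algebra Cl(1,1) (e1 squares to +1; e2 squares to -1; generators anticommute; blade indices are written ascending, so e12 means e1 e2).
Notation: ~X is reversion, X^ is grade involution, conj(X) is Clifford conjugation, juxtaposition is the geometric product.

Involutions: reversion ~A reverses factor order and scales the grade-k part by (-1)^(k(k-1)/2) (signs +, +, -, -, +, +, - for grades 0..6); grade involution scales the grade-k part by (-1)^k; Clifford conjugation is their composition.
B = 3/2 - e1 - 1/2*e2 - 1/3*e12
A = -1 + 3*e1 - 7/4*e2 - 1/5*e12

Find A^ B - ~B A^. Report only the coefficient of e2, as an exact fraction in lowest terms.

first term: 293/120 - 251/60*e1 + 157/40*e2 + 197/60*e12
second term: 277/120 - 239/60*e1 + 173/40*e2 - 233/60*e12
Answer: -2/5


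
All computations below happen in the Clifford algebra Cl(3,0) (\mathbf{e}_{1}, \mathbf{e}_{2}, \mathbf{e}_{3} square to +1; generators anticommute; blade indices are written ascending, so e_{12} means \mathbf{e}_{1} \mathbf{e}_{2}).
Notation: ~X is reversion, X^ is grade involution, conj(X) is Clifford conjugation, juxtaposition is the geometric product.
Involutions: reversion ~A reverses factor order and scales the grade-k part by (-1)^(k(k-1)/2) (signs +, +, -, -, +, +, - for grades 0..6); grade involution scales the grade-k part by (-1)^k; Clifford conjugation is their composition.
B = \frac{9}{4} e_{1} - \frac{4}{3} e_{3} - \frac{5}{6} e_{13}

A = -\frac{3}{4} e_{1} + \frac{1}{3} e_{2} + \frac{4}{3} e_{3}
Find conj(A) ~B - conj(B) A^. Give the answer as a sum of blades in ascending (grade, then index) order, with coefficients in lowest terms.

first term: \frac{499}{144} + \frac{10}{9} e_{1} + \frac{5}{8} e_{3} + \frac{3}{4} e_{12} + 2 e_{13} + \frac{4}{9} e_{23} + \frac{5}{18} e_{123}
second term: -\frac{499}{144} - \frac{10}{9} e_{1} - \frac{5}{8} e_{3} + \frac{3}{4} e_{12} + 2 e_{13} + \frac{4}{9} e_{23} + \frac{5}{18} e_{123}
Answer: \frac{499}{72} + \frac{20}{9} e_{1} + \frac{5}{4} e_{3}


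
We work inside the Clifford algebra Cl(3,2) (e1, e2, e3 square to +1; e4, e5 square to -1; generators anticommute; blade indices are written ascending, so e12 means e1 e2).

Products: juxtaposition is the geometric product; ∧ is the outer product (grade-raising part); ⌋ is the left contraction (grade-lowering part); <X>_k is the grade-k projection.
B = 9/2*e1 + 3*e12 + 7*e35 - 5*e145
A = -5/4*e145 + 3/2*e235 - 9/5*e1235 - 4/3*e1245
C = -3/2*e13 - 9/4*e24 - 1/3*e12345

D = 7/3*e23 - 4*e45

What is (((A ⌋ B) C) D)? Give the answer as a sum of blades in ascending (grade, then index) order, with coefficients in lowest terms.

step 1: -25/4
step 2: 75/8*e13 + 225/16*e24 + 25/12*e12345
step 3: -175/8*e12 + 225/4*e25 + 525/16*e34 + 25/3*e123 - 175/36*e145 - 75/2*e1345
Answer: -175/8*e12 + 225/4*e25 + 525/16*e34 + 25/3*e123 - 175/36*e145 - 75/2*e1345


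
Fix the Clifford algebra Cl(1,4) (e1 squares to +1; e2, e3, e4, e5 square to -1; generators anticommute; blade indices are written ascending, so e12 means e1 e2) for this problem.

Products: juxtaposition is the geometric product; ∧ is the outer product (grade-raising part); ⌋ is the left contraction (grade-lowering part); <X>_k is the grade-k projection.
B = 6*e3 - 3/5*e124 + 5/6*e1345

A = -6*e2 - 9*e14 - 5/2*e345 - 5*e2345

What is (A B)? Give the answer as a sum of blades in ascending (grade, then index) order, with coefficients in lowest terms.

step 1: 25/12*e1 - 27/5*e2 - 25/6*e12 + 18/5*e14 - 36*e23 + 15/2*e35 + 15*e45 + 54*e134 + 3*e135 + 30*e245 + 3/2*e1235 + 5*e12345
Answer: 25/12*e1 - 27/5*e2 - 25/6*e12 + 18/5*e14 - 36*e23 + 15/2*e35 + 15*e45 + 54*e134 + 3*e135 + 30*e245 + 3/2*e1235 + 5*e12345


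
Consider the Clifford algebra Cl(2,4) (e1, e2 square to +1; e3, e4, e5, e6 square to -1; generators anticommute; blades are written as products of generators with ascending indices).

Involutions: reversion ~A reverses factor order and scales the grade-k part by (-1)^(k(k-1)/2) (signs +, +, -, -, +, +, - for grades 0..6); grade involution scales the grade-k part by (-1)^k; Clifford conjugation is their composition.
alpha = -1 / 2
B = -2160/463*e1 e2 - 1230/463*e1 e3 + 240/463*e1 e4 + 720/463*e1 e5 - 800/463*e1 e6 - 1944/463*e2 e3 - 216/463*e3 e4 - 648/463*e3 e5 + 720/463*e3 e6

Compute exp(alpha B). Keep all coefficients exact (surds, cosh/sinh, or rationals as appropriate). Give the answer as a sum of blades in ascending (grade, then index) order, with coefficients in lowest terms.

B^2 term by term: the squares give (-2160/463)^2*(e1 e2)^2 + (-1230/463)^2*(e1 e3)^2 + (240/463)^2*(e1 e4)^2 + (720/463)^2*(e1 e5)^2 + (-800/463)^2*(e1 e6)^2 + (-1944/463)^2*(e2 e3)^2 + (-216/463)^2*(e3 e4)^2 + (-648/463)^2*(e3 e5)^2 + (720/463)^2*(e3 e6)^2 = 4665600/214369*(-1) + 1512900/214369*(+1) + 57600/214369*(+1) + 518400/214369*(+1) + 640000/214369*(+1) + 3779136/214369*(+1) + 46656/214369*(-1) + 419904/214369*(-1) + 518400/214369*(-1) = 4 (each basis 2-blade squares to minus the product of its generators' squares); cross terms between blades sharing an index anticommute and cancel; the commuting (index-disjoint) pairs give grade-4 terms 2*c*c'*(blade product), which cancel blade by blade — e1 e2 e3 e4: 933120/214369 - 933120/214369 = 0; e1 e2 e3 e5: 2799360/214369 - 2799360/214369 = 0; e1 e2 e3 e6: -3110400/214369 + 3110400/214369 = 0; e1 e3 e4 e5: 311040/214369 - 311040/214369 = 0; e1 e3 e4 e6: -345600/214369 + 345600/214369 = 0; e1 e3 e5 e6: -1036800/214369 + 1036800/214369 = 0 — confirming B is simple. So B^2 = 4.
B^2 = 4 — the series telescopes hyperbolically here: l = 2, alpha*l = -1, so exp(alpha B) = cosh(-1) + (sinh(-1)/2)*B = cosh(1) + (-sinh(1)/2)*B.
Answer: cosh(1) + 1080*sinh(1)/463*e1 e2 + 615*sinh(1)/463*e1 e3 - 120*sinh(1)/463*e1 e4 - 360*sinh(1)/463*e1 e5 + 400*sinh(1)/463*e1 e6 + 972*sinh(1)/463*e2 e3 + 108*sinh(1)/463*e3 e4 + 324*sinh(1)/463*e3 e5 - 360*sinh(1)/463*e3 e6


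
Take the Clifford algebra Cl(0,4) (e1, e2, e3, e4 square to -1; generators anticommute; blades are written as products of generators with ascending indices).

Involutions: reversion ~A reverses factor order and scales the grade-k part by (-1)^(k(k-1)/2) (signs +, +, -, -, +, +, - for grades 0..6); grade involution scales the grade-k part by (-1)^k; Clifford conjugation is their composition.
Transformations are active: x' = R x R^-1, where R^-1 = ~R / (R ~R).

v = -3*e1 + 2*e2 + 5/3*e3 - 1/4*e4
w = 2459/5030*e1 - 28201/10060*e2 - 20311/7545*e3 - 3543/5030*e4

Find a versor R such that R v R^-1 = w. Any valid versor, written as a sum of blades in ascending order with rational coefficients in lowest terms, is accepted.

The midline construction: v and w both square to -2281/144, so reflecting in their sum -12631/5030*e1 - 8081/10060*e2 - 7736/7545*e3 - 9601/10060*e4 exchanges them.
Answer: -12631/5030*e1 - 8081/10060*e2 - 7736/7545*e3 - 9601/10060*e4


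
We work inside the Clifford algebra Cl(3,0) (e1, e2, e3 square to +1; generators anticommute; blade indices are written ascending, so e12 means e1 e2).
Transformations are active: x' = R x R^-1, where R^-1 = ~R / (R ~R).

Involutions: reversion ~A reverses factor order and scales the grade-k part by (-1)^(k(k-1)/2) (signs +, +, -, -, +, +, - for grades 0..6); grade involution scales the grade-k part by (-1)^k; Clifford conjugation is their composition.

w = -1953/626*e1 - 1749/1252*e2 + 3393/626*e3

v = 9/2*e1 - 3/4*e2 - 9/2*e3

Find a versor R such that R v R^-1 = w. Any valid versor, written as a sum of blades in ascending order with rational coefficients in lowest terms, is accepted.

Take R = v + w = 432/313*e1 - 672/313*e2 + 288/313*e3. Because q(v) = q(w) = 657/16, conjugation by R sends v exactly to w.
Answer: 432/313*e1 - 672/313*e2 + 288/313*e3


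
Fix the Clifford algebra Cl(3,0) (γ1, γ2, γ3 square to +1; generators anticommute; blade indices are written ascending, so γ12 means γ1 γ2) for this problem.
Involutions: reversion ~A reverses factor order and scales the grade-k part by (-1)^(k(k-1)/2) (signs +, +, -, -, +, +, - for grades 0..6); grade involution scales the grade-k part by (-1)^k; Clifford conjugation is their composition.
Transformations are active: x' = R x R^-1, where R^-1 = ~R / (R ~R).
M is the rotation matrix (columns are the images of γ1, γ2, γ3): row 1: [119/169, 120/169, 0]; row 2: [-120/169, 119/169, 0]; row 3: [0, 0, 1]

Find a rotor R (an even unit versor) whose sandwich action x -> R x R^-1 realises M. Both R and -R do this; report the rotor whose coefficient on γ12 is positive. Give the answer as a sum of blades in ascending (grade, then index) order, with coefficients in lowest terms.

Method: write R = a + b12*γ12 + b13*γ13 + b23*γ23 with a^2 + b12^2 + b13^2 + b23^2 = 1 (so R^-1 = ~R). Expanding the columns R e_j ~R gives tr M = 4a^2 - 1 and, from the antisymmetric part, M21 - M12 = -4a*b12, M13 - M31 = 4a*b13, M32 - M23 = -4a*b23.
Here tr M = 407/169, so a^2 = (1 + tr M)/4 = 144/169 and a = ±12/13. Taking a = 12/13: M21 - M12 = -240/169, M13 - M31 = 0, M32 - M23 = 0, giving b12 = 5/13, b13 = 0, b23 = 0, i.e. R = 12/13 + 5/13*γ12.
Its γ12 coefficient is already positive.
Answer: 12/13 + 5/13*γ12. Key observation: the double cover Spin(3) -> SO(3) sends R and -R to the same matrix (trace 407/169 here), so the stated sign of the γ12 coefficient is what selects one sheet.


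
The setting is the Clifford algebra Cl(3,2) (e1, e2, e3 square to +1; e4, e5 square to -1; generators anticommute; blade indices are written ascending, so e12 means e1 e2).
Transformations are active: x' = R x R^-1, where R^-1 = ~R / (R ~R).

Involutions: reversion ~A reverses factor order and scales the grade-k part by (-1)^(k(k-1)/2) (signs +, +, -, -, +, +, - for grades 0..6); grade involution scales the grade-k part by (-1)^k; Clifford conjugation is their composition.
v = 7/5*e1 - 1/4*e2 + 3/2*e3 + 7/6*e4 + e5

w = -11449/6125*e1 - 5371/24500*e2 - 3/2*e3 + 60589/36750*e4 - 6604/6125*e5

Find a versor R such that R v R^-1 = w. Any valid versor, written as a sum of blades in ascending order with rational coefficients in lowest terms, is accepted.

R = v + w = -2874/6125*e1 - 2874/6125*e2 + 17244/6125*e4 - 479/6125*e5 works: the equal norms (6881/3600) guarantee its sandwich swaps v into w.
Answer: -2874/6125*e1 - 2874/6125*e2 + 17244/6125*e4 - 479/6125*e5


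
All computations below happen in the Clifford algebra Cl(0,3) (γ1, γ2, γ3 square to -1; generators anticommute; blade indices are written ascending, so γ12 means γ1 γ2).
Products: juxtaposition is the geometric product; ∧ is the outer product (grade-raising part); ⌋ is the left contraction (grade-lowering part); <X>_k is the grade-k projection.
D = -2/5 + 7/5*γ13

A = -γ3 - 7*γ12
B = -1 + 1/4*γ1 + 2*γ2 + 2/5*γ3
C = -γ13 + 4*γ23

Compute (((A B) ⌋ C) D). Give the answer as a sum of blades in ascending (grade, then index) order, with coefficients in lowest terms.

step 1: 2/5 + 14*γ1 - 7/4*γ2 + γ3 + 7*γ12 + 1/4*γ13 + 2*γ23 - 14/5*γ123
step 2: -31/4 - γ1 + 4*γ2 + 21*γ3 - 2/5*γ13 + 8/5*γ23
step 3: 183/50 + 149/5*γ1 - 8/5*γ2 - 7*γ3 - 56/25*γ12 - 1069/100*γ13 - 16/25*γ23 - 28/5*γ123
Answer: 183/50 + 149/5*γ1 - 8/5*γ2 - 7*γ3 - 56/25*γ12 - 1069/100*γ13 - 16/25*γ23 - 28/5*γ123


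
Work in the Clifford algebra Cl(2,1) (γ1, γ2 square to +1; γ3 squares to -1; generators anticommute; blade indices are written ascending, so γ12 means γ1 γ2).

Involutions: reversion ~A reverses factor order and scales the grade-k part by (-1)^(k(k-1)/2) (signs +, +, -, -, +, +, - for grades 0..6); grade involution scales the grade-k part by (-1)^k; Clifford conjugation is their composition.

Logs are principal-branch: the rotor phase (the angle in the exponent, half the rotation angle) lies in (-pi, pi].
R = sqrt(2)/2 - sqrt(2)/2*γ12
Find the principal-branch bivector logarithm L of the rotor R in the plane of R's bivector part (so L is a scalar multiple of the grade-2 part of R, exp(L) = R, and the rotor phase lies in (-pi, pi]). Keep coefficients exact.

The scalar part of R is sqrt(2)/2, which fixes the principal-branch rotor phase; the unit plane is then the bivector part divided by the sine of that phase, and L is that plane scaled by the phase.
Concretely: cos(phase) = sqrt(2)/2 gives phase = ±pi/4, and since phase/sin(phase) is even the sign is immaterial: L = (phase/sin(phase)) * <R>_2 = (sqrt(2)*pi/4) * <R>_2.
Answer: -pi/4*γ12


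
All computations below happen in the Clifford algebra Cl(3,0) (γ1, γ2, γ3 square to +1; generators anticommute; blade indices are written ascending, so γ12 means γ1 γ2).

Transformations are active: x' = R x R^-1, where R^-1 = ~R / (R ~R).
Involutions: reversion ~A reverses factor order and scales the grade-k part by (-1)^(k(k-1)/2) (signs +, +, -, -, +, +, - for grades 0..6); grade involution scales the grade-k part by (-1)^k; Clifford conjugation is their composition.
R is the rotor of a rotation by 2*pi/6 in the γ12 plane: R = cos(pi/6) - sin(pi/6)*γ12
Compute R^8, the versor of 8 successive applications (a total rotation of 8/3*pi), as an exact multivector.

Because a rotor carries half the rotation angle, composing 8 copies of this γ12-plane rotor multiplies the phase: 8*(pi/6) = 4*pi/3, hence R^8 = cos(4*pi/3) - sin(4*pi/3)*γ12.
cos(4*pi/3) = -1/2 and sin(4*pi/3) = -sqrt(3)/2, so R^8 = -1/2 + sqrt(3)/2*γ12. The net rotation is 2/3*pi (after discarding 1 full turn, each of which contributes a factor -1 to the rotor); the rotor keeps the half-angle phase exactly.
Answer: -1/2 + sqrt(3)/2*γ12


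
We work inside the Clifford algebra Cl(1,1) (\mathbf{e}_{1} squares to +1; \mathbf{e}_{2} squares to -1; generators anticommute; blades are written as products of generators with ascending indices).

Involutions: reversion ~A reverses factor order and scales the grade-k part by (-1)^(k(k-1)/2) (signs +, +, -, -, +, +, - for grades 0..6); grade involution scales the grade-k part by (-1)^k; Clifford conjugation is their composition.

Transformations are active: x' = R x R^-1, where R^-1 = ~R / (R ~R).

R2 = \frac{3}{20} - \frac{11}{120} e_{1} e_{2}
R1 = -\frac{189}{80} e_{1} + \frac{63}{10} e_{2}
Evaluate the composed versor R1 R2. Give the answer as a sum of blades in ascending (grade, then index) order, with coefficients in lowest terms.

Distribute over the terms of R1 (each basis-blade product reordered to ascending indices, repeated generators contracted through their squares):
(-\frac{189}{80} e_{1}) R2 = -\frac{567}{1600} e_{1} + \frac{693}{3200} e_{2}
(\frac{63}{10} e_{2}) R2 = -\frac{231}{400} e_{1} + \frac{189}{200} e_{2}
Summing the partial products and collecting blades:
Answer: -\frac{1491}{1600} e_{1} + \frac{3717}{3200} e_{2}


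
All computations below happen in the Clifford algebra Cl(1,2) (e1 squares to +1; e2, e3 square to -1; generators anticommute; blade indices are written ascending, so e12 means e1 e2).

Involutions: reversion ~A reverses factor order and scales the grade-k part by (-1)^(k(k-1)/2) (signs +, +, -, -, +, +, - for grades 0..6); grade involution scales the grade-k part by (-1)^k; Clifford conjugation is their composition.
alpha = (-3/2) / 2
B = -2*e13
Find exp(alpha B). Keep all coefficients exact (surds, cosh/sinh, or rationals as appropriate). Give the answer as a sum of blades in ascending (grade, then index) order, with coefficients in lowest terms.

B^2 = (-2)^2*(e13)^2 = 4*(+1) = 4 (a basis 2-blade squares to minus the product of its generators' squares).
B^2 = 4 — a positive square means the series sums to a boost: l = 2, alpha*l = -3/2, so exp(alpha B) = cosh(-3/2) + (sinh(-3/2)/2)*B = cosh(3/2) + (-sinh(3/2)/2)*B.
Answer: cosh(3/2) + sinh(3/2)*e13


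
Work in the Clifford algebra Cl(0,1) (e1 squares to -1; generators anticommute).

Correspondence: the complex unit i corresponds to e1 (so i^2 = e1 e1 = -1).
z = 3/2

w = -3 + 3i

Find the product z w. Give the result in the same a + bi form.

In blades: z = 3/2, w = -3 + 3*e1.
Distribute z over w term by term (generator squares from the signature, products reordered to ascending indices): (3/2)*w = -9/2 + 9/2*e1.
Sum: -9/2 + 9/2*e1; translating back through the correspondence:
Answer: -9/2 + 9/2*i


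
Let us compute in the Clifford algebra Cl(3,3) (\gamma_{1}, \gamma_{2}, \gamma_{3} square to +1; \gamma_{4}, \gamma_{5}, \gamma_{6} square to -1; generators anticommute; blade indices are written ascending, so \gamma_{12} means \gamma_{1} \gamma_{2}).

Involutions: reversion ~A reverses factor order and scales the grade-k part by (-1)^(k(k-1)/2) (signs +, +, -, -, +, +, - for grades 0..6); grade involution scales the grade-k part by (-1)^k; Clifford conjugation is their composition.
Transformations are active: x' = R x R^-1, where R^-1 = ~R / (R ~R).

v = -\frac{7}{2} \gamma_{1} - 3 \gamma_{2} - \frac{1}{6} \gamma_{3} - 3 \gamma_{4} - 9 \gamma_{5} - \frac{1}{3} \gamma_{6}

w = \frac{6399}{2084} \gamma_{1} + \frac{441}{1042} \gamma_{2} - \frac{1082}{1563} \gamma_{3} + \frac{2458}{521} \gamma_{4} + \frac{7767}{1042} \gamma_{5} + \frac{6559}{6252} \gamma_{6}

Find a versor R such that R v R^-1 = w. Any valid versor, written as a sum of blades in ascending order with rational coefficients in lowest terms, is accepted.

A norm check does it: q(v) = q(w) = -\frac{413}{6}, hence R = v + w = -\frac{895}{2084} \gamma_{1} - \frac{2685}{1042} \gamma_{2} - \frac{895}{1042} \gamma_{3} + \frac{895}{521} \gamma_{4} - \frac{1611}{1042} \gamma_{5} + \frac{4475}{6252} \gamma_{6} realises the map — parallel part kept, (v - w)/2 negated, v carried to w.
Answer: -\frac{895}{2084} \gamma_{1} - \frac{2685}{1042} \gamma_{2} - \frac{895}{1042} \gamma_{3} + \frac{895}{521} \gamma_{4} - \frac{1611}{1042} \gamma_{5} + \frac{4475}{6252} \gamma_{6}


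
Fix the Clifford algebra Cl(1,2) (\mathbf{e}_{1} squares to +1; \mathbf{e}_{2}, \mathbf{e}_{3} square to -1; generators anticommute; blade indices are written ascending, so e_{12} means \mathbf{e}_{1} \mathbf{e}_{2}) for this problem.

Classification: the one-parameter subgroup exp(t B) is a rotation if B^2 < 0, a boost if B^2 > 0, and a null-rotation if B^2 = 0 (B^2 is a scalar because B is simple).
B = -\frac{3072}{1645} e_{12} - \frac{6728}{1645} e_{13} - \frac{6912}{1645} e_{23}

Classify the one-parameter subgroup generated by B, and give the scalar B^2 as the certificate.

B^2 term by term: the squares give (-\frac{3072}{1645})^2*(e_{12})^2 + (-\frac{6728}{1645})^2*(e_{13})^2 + (-\frac{6912}{1645})^2*(e_{23})^2 = \frac{9437184}{2706025}*(+1) + \frac{45265984}{2706025}*(+1) + \frac{47775744}{2706025}*(-1) = \frac{64}{25} (each basis 2-blade squares to minus the product of its generators' squares); cross terms between blades sharing an index anticommute and cancel. So B^2 = \frac{64}{25}.
Answer: boost, certificate B^2 = \frac{64}{25}. No conjugation can change B^2 = \frac{64}{25}; the sign gives the class.
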